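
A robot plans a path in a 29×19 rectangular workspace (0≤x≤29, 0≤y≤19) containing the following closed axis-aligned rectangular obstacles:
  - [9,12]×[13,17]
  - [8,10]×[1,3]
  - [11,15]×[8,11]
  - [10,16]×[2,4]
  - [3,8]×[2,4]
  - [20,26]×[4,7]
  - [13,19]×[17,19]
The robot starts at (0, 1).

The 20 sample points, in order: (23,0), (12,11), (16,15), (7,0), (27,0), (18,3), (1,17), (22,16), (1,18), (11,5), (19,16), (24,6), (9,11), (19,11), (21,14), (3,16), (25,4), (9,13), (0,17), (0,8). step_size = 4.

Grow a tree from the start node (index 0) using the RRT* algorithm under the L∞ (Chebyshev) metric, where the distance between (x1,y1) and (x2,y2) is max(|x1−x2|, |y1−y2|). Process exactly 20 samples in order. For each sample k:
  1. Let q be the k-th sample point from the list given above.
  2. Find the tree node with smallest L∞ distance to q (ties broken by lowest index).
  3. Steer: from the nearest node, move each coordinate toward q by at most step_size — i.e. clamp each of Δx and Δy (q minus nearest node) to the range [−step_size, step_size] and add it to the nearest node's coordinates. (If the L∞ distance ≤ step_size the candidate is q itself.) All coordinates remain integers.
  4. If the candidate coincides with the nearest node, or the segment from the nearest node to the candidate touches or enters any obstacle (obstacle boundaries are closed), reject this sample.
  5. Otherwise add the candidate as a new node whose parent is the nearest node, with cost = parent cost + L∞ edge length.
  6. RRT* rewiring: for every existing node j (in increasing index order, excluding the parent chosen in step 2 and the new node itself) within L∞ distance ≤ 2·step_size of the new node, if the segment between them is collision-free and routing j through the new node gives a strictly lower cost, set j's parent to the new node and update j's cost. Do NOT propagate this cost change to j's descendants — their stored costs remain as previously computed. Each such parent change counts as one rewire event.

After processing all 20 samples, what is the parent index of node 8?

1. q=(23,0) nearest=0 d=23 new=(4,0) → add node 1 parent=0 cost=4
2. q=(12,11) nearest=1 d=11 new=(8,4) → blocked by [3,8]×[2,4], reject
3. q=(16,15) nearest=1 d=15 new=(8,4) → blocked by [3,8]×[2,4], reject
4. q=(7,0) nearest=1 d=3 new=(7,0) → add node 2 parent=1 cost=7
5. q=(27,0) nearest=2 d=20 new=(11,0) → add node 3 parent=2 cost=11
6. q=(18,3) nearest=3 d=7 new=(15,3) → blocked by [10,16]×[2,4], reject
7. q=(1,17) nearest=0 d=16 new=(1,5) → add node 4 parent=0 cost=4
8. q=(22,16) nearest=2 d=16 new=(11,4) → blocked by [8,10]×[1,3], reject
9. q=(1,18) nearest=4 d=13 new=(1,9) → add node 5 parent=4 cost=8
10. q=(11,5) nearest=2 d=5 new=(11,4) → blocked by [8,10]×[1,3], reject
11. q=(19,16) nearest=1 d=16 new=(8,4) → blocked by [3,8]×[2,4], reject
12. q=(24,6) nearest=3 d=13 new=(15,4) → blocked by [10,16]×[2,4], reject
13. q=(9,11) nearest=4 d=8 new=(5,9) → add node 6 parent=4 cost=8
14. q=(19,11) nearest=3 d=11 new=(15,4) → blocked by [10,16]×[2,4], reject
15. q=(21,14) nearest=2 d=14 new=(11,4) → blocked by [8,10]×[1,3], reject
16. q=(3,16) nearest=5 d=7 new=(3,13) → add node 7 parent=5 cost=12
17. q=(25,4) nearest=3 d=14 new=(15,4) → blocked by [10,16]×[2,4], reject
18. q=(9,13) nearest=6 d=4 new=(9,13) → blocked by [9,12]×[13,17], reject
19. q=(0,17) nearest=7 d=4 new=(0,17) → add node 8 parent=7 cost=16
20. q=(0,8) nearest=5 d=1 new=(0,8) → add node 9 parent=5 cost=9

Parent of node 8: 7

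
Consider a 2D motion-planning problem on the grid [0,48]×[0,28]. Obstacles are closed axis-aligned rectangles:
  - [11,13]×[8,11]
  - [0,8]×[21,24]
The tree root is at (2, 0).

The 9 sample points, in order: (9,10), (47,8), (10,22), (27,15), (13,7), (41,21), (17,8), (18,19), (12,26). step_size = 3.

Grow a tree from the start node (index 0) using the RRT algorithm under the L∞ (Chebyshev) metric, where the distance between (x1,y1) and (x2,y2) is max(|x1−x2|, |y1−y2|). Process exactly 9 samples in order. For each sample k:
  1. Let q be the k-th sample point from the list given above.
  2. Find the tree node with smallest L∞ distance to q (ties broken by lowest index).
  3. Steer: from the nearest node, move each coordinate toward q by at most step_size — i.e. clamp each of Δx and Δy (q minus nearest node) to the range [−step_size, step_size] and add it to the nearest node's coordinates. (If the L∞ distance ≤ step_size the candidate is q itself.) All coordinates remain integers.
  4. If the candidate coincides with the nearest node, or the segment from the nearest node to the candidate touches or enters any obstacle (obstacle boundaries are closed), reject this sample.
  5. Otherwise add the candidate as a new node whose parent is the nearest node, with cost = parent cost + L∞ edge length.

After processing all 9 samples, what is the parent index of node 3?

1. q=(9,10) nearest=0 d=10 new=(5,3) → add node 1 parent=0 cost=3
2. q=(47,8) nearest=1 d=42 new=(8,6) → add node 2 parent=1 cost=6
3. q=(10,22) nearest=2 d=16 new=(10,9) → add node 3 parent=2 cost=9
4. q=(27,15) nearest=3 d=17 new=(13,12) → blocked by [11,13]×[8,11], reject
5. q=(13,7) nearest=3 d=3 new=(13,7) → blocked by [11,13]×[8,11], reject
6. q=(41,21) nearest=3 d=31 new=(13,12) → blocked by [11,13]×[8,11], reject
7. q=(17,8) nearest=3 d=7 new=(13,8) → blocked by [11,13]×[8,11], reject
8. q=(18,19) nearest=3 d=10 new=(13,12) → blocked by [11,13]×[8,11], reject
9. q=(12,26) nearest=3 d=17 new=(12,12) → blocked by [11,13]×[8,11], reject

Parent of node 3: 2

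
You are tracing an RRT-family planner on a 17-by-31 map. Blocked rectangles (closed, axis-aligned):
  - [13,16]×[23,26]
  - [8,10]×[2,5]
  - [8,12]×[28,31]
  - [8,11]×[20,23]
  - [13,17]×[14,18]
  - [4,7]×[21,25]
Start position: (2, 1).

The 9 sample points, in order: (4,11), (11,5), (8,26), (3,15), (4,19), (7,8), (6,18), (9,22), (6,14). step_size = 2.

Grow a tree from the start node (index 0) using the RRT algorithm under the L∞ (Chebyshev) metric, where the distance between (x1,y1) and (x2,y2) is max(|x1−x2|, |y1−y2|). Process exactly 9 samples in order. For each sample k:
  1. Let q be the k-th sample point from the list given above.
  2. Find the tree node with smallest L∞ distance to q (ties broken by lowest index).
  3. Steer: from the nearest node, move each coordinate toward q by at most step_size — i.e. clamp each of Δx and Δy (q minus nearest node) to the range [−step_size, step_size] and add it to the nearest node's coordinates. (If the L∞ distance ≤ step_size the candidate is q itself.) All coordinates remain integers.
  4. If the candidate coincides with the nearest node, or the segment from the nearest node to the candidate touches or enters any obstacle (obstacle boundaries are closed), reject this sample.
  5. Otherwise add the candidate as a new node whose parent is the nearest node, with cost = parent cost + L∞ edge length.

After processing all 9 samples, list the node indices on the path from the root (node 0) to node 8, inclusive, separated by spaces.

Path: 0 1 2 3 4 5 7 8

1. q=(4,11) nearest=0 d=10 new=(4,3) → add node 1 parent=0 cost=2
2. q=(11,5) nearest=1 d=7 new=(6,5) → add node 2 parent=1 cost=4
3. q=(8,26) nearest=2 d=21 new=(8,7) → add node 3 parent=2 cost=6
4. q=(3,15) nearest=3 d=8 new=(6,9) → add node 4 parent=3 cost=8
5. q=(4,19) nearest=4 d=10 new=(4,11) → add node 5 parent=4 cost=10
6. q=(7,8) nearest=3 d=1 new=(7,8) → add node 6 parent=3 cost=7
7. q=(6,18) nearest=5 d=7 new=(6,13) → add node 7 parent=5 cost=12
8. q=(9,22) nearest=7 d=9 new=(8,15) → add node 8 parent=7 cost=14
9. q=(6,14) nearest=7 d=1 new=(6,14) → add node 9 parent=7 cost=13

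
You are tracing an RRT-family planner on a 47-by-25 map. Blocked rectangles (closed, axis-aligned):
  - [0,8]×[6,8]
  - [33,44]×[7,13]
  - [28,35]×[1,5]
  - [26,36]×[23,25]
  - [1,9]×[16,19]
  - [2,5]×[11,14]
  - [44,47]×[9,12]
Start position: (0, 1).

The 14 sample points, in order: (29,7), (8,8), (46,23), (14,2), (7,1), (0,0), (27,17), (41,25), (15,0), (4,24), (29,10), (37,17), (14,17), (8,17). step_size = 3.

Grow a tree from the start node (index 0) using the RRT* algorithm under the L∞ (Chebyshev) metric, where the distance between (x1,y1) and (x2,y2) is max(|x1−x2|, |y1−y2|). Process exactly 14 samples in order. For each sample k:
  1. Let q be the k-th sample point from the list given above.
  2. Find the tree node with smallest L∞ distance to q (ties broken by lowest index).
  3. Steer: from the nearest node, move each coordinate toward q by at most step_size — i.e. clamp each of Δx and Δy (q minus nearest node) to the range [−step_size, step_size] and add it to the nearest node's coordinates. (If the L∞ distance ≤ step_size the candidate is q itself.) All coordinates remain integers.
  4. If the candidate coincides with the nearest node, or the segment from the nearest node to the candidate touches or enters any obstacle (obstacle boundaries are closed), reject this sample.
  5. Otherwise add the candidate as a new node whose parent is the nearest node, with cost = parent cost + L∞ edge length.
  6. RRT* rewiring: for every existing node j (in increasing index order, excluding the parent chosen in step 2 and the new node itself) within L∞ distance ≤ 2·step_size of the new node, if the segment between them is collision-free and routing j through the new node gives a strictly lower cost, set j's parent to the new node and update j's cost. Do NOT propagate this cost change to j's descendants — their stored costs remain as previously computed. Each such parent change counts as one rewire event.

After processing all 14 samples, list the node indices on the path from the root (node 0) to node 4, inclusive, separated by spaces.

Path: 0 4

1. q=(29,7) nearest=0 d=29 new=(3,4) → add node 1 parent=0 cost=3
2. q=(8,8) nearest=1 d=5 new=(6,7) → blocked by [0,8]×[6,8], reject
3. q=(46,23) nearest=1 d=43 new=(6,7) → blocked by [0,8]×[6,8], reject
4. q=(14,2) nearest=1 d=11 new=(6,2) → add node 2 parent=1 cost=6
5. q=(7,1) nearest=2 d=1 new=(7,1) → add node 3 parent=2 cost=7
6. q=(0,0) nearest=0 d=1 new=(0,0) → add node 4 parent=0 cost=1
7. q=(27,17) nearest=3 d=20 new=(10,4) → add node 5 parent=3 cost=10
8. q=(41,25) nearest=5 d=31 new=(13,7) → add node 6 parent=5 cost=13
9. q=(15,0) nearest=5 d=5 new=(13,1) → add node 7 parent=5 cost=13
10. q=(4,24) nearest=6 d=17 new=(10,10) → add node 8 parent=6 cost=16
11. q=(29,10) nearest=6 d=16 new=(16,10) → add node 9 parent=6 cost=16
12. q=(37,17) nearest=9 d=21 new=(19,13) → add node 10 parent=9 cost=19
13. q=(14,17) nearest=10 d=5 new=(16,16) → add node 11 parent=10 cost=22
14. q=(8,17) nearest=8 d=7 new=(8,13) → add node 12 parent=8 cost=19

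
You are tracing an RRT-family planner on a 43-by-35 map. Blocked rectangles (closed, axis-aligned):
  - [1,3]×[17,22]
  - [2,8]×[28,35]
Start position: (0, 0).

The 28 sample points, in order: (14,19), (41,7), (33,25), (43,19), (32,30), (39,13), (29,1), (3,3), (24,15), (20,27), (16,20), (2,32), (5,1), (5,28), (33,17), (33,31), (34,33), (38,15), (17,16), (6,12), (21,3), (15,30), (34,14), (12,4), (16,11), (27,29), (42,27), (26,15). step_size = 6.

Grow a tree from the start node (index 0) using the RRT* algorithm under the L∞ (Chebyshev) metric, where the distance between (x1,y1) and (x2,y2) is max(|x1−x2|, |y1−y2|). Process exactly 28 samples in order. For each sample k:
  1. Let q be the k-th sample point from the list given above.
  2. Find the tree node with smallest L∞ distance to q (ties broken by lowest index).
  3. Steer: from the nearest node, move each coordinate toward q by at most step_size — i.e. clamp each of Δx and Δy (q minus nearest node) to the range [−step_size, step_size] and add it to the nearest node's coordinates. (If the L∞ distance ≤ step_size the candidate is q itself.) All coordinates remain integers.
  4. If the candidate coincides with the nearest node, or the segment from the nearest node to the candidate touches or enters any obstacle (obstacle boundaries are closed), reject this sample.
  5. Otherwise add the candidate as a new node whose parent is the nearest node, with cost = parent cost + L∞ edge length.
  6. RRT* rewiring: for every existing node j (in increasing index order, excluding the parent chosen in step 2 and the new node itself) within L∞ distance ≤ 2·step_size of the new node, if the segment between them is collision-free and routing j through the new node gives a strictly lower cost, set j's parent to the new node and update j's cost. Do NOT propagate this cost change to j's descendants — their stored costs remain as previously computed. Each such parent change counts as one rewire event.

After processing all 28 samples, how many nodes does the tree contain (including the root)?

1. q=(14,19) nearest=0 d=19 new=(6,6) → add node 1 parent=0 cost=6
2. q=(41,7) nearest=1 d=35 new=(12,7) → add node 2 parent=1 cost=12
3. q=(33,25) nearest=2 d=21 new=(18,13) → add node 3 parent=2 cost=18
4. q=(43,19) nearest=3 d=25 new=(24,19) → add node 4 parent=3 cost=24
5. q=(32,30) nearest=4 d=11 new=(30,25) → add node 5 parent=4 cost=30
6. q=(39,13) nearest=5 d=12 new=(36,19) → add node 6 parent=5 cost=36
7. q=(29,1) nearest=3 d=12 new=(24,7) → add node 7 parent=3 cost=24
8. q=(3,3) nearest=0 d=3 new=(3,3) → add node 8 parent=0 cost=3
9. q=(24,15) nearest=4 d=4 new=(24,15) → add node 9 parent=4 cost=28
10. q=(20,27) nearest=4 d=8 new=(20,25) → add node 10 parent=4 cost=30
11. q=(16,20) nearest=10 d=5 new=(16,20) → add node 11 parent=10 cost=35
12. q=(2,32) nearest=11 d=14 new=(10,26) → add node 12 parent=11 cost=41
13. q=(5,1) nearest=8 d=2 new=(5,1) → add node 13 parent=8 cost=5
14. q=(5,28) nearest=12 d=5 new=(5,28) → blocked by [2,8]×[28,35], reject
15. q=(33,17) nearest=6 d=3 new=(33,17) → add node 14 parent=6 cost=39
16. q=(33,31) nearest=5 d=6 new=(33,31) → add node 15 parent=5 cost=36
17. q=(34,33) nearest=15 d=2 new=(34,33) → add node 16 parent=15 cost=38
18. q=(38,15) nearest=6 d=4 new=(38,15) → add node 17 parent=6 cost=40
19. q=(17,16) nearest=3 d=3 new=(17,16) → add node 18 parent=3 cost=21; rewire 11→18 (25<35); rewire 12→18 (31<41)
20. q=(6,12) nearest=1 d=6 new=(6,12) → add node 19 parent=1 cost=12; rewire 11→19 (22<25)
21. q=(21,3) nearest=7 d=4 new=(21,3) → add node 20 parent=7 cost=28
22. q=(15,30) nearest=10 d=5 new=(15,30) → add node 21 parent=10 cost=35
23. q=(34,14) nearest=14 d=3 new=(34,14) → add node 22 parent=14 cost=42
24. q=(12,4) nearest=2 d=3 new=(12,4) → add node 23 parent=2 cost=15; rewire 9→23 (27<28); rewire 20→23 (24<28)
25. q=(16,11) nearest=3 d=2 new=(16,11) → add node 24 parent=3 cost=20
26. q=(27,29) nearest=5 d=4 new=(27,29) → add node 25 parent=5 cost=34
27. q=(42,27) nearest=6 d=8 new=(42,25) → add node 26 parent=6 cost=42
28. q=(26,15) nearest=9 d=2 new=(26,15) → add node 27 parent=9 cost=29; rewire 14→27 (36<39); rewire 22→27 (37<42)

Node count: 28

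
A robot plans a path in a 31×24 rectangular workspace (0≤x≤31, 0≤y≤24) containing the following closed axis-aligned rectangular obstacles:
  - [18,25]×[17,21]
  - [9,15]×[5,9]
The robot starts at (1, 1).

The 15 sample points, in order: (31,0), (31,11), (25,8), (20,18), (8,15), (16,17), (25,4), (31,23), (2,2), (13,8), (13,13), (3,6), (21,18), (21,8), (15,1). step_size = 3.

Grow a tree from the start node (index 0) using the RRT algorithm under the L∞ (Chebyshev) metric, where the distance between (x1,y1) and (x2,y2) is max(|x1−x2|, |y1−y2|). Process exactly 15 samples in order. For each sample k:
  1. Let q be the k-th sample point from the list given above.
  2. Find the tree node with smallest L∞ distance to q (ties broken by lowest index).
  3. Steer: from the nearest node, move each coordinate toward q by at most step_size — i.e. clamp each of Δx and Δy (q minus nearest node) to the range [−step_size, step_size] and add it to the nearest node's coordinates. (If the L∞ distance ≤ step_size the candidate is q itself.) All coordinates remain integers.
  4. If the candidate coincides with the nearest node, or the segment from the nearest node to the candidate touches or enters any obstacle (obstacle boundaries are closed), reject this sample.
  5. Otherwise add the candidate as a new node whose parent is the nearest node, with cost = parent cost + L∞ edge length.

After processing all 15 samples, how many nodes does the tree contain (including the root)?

Node count: 6

1. q=(31,0) nearest=0 d=30 new=(4,0) → add node 1 parent=0 cost=3
2. q=(31,11) nearest=1 d=27 new=(7,3) → add node 2 parent=1 cost=6
3. q=(25,8) nearest=2 d=18 new=(10,6) → blocked by [9,15]×[5,9], reject
4. q=(20,18) nearest=2 d=15 new=(10,6) → blocked by [9,15]×[5,9], reject
5. q=(8,15) nearest=2 d=12 new=(8,6) → add node 3 parent=2 cost=9
6. q=(16,17) nearest=3 d=11 new=(11,9) → blocked by [9,15]×[5,9], reject
7. q=(25,4) nearest=3 d=17 new=(11,4) → blocked by [9,15]×[5,9], reject
8. q=(31,23) nearest=3 d=23 new=(11,9) → blocked by [9,15]×[5,9], reject
9. q=(2,2) nearest=0 d=1 new=(2,2) → add node 4 parent=0 cost=1
10. q=(13,8) nearest=3 d=5 new=(11,8) → blocked by [9,15]×[5,9], reject
11. q=(13,13) nearest=3 d=7 new=(11,9) → blocked by [9,15]×[5,9], reject
12. q=(3,6) nearest=2 d=4 new=(4,6) → add node 5 parent=2 cost=9
13. q=(21,18) nearest=3 d=13 new=(11,9) → blocked by [9,15]×[5,9], reject
14. q=(21,8) nearest=3 d=13 new=(11,8) → blocked by [9,15]×[5,9], reject
15. q=(15,1) nearest=3 d=7 new=(11,3) → blocked by [9,15]×[5,9], reject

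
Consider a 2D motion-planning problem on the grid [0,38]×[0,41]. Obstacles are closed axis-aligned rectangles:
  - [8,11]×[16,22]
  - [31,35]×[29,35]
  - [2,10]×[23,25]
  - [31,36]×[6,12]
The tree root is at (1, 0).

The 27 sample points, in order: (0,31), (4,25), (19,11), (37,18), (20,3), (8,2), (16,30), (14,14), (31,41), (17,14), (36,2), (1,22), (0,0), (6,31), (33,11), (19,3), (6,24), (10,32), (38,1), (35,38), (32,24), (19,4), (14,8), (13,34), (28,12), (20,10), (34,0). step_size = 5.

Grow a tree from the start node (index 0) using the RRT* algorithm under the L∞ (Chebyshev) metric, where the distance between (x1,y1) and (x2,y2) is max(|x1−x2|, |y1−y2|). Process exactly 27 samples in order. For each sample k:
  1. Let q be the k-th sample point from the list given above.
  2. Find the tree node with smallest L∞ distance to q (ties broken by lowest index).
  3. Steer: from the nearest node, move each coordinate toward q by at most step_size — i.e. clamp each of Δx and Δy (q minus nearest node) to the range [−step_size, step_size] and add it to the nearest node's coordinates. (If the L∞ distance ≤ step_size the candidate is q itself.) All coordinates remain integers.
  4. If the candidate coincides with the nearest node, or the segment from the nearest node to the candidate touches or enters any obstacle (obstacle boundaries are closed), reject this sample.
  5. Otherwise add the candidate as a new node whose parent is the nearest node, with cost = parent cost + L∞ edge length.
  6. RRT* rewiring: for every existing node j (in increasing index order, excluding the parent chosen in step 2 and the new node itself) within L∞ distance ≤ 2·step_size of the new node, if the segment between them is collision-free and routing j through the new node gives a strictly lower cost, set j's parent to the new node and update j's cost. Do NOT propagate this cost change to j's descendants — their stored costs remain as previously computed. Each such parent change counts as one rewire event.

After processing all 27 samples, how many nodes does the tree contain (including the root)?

Node count: 25

1. q=(0,31) nearest=0 d=31 new=(0,5) → add node 1 parent=0 cost=5
2. q=(4,25) nearest=1 d=20 new=(4,10) → add node 2 parent=1 cost=10
3. q=(19,11) nearest=2 d=15 new=(9,11) → add node 3 parent=2 cost=15
4. q=(37,18) nearest=3 d=28 new=(14,16) → add node 4 parent=3 cost=20
5. q=(20,3) nearest=3 d=11 new=(14,6) → add node 5 parent=3 cost=20
6. q=(8,2) nearest=5 d=6 new=(9,2) → add node 6 parent=5 cost=25
7. q=(16,30) nearest=4 d=14 new=(16,21) → add node 7 parent=4 cost=25
8. q=(14,14) nearest=4 d=2 new=(14,14) → add node 8 parent=4 cost=22
9. q=(31,41) nearest=7 d=20 new=(21,26) → add node 9 parent=7 cost=30
10. q=(17,14) nearest=4 d=3 new=(17,14) → add node 10 parent=4 cost=23
11. q=(36,2) nearest=10 d=19 new=(22,9) → add node 11 parent=10 cost=28
12. q=(1,22) nearest=3 d=11 new=(4,16) → add node 12 parent=3 cost=20
13. q=(0,0) nearest=0 d=1 new=(0,0) → add node 13 parent=0 cost=1; rewire 6→13 (10<25)
14. q=(6,31) nearest=7 d=10 new=(11,26) → add node 14 parent=7 cost=30
15. q=(33,11) nearest=11 d=11 new=(27,11) → add node 15 parent=11 cost=33
16. q=(19,3) nearest=5 d=5 new=(19,3) → add node 16 parent=5 cost=25
17. q=(6,24) nearest=14 d=5 new=(6,24) → blocked by [2,10]×[23,25], reject
18. q=(10,32) nearest=14 d=6 new=(10,31) → add node 17 parent=14 cost=35
19. q=(38,1) nearest=15 d=11 new=(32,6) → blocked by [31,36]×[6,12], reject
20. q=(35,38) nearest=9 d=14 new=(26,31) → add node 18 parent=9 cost=35
21. q=(32,24) nearest=18 d=7 new=(31,26) → add node 19 parent=18 cost=40
22. q=(19,4) nearest=16 d=1 new=(19,4) → add node 20 parent=16 cost=26
23. q=(14,8) nearest=5 d=2 new=(14,8) → add node 21 parent=5 cost=22
24. q=(13,34) nearest=17 d=3 new=(13,34) → add node 22 parent=17 cost=38
25. q=(28,12) nearest=15 d=1 new=(28,12) → add node 23 parent=15 cost=34
26. q=(20,10) nearest=11 d=2 new=(20,10) → add node 24 parent=11 cost=30
27. q=(34,0) nearest=15 d=11 new=(32,6) → blocked by [31,36]×[6,12], reject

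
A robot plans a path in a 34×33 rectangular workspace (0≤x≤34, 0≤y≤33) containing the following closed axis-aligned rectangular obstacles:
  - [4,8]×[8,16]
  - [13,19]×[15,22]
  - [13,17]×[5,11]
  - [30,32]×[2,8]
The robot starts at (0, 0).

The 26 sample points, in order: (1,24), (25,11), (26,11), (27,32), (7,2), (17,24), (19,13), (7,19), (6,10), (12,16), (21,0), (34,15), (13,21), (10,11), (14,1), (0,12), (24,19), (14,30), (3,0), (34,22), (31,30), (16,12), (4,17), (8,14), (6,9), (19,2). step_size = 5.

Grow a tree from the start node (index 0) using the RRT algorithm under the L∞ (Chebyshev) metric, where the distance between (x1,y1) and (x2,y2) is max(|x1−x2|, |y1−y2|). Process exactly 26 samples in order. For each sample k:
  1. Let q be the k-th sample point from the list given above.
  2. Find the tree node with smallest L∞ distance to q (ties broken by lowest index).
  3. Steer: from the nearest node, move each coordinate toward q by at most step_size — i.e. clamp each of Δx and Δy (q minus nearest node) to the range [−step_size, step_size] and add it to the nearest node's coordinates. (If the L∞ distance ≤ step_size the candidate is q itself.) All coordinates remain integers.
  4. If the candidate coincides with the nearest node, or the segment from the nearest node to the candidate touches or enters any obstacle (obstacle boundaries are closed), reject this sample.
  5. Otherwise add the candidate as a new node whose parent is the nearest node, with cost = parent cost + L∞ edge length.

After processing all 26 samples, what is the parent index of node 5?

1. q=(1,24) nearest=0 d=24 new=(1,5) → add node 1 parent=0 cost=5
2. q=(25,11) nearest=1 d=24 new=(6,10) → blocked by [4,8]×[8,16], reject
3. q=(26,11) nearest=1 d=25 new=(6,10) → blocked by [4,8]×[8,16], reject
4. q=(27,32) nearest=1 d=27 new=(6,10) → blocked by [4,8]×[8,16], reject
5. q=(7,2) nearest=1 d=6 new=(6,2) → add node 2 parent=1 cost=10
6. q=(17,24) nearest=1 d=19 new=(6,10) → blocked by [4,8]×[8,16], reject
7. q=(19,13) nearest=2 d=13 new=(11,7) → add node 3 parent=2 cost=15
8. q=(7,19) nearest=3 d=12 new=(7,12) → blocked by [4,8]×[8,16], reject
9. q=(6,10) nearest=1 d=5 new=(6,10) → blocked by [4,8]×[8,16], reject
10. q=(12,16) nearest=3 d=9 new=(12,12) → add node 4 parent=3 cost=20
11. q=(21,0) nearest=3 d=10 new=(16,2) → blocked by [13,17]×[5,11], reject
12. q=(34,15) nearest=4 d=22 new=(17,15) → blocked by [13,19]×[15,22], reject
13. q=(13,21) nearest=4 d=9 new=(13,17) → blocked by [13,19]×[15,22], reject
14. q=(10,11) nearest=4 d=2 new=(10,11) → add node 5 parent=4 cost=22
15. q=(14,1) nearest=3 d=6 new=(14,2) → add node 6 parent=3 cost=20
16. q=(0,12) nearest=1 d=7 new=(0,10) → add node 7 parent=1 cost=10
17. q=(24,19) nearest=4 d=12 new=(17,17) → blocked by [13,19]×[15,22], reject
18. q=(14,30) nearest=4 d=18 new=(14,17) → blocked by [13,19]×[15,22], reject
19. q=(3,0) nearest=0 d=3 new=(3,0) → add node 8 parent=0 cost=3
20. q=(34,22) nearest=6 d=20 new=(19,7) → blocked by [13,17]×[5,11], reject
21. q=(31,30) nearest=4 d=19 new=(17,17) → blocked by [13,19]×[15,22], reject
22. q=(16,12) nearest=4 d=4 new=(16,12) → add node 9 parent=4 cost=24
23. q=(4,17) nearest=5 d=6 new=(5,16) → blocked by [4,8]×[8,16], reject
24. q=(8,14) nearest=5 d=3 new=(8,14) → blocked by [4,8]×[8,16], reject
25. q=(6,9) nearest=5 d=4 new=(6,9) → blocked by [4,8]×[8,16], reject
26. q=(19,2) nearest=6 d=5 new=(19,2) → add node 10 parent=6 cost=25

Parent of node 5: 4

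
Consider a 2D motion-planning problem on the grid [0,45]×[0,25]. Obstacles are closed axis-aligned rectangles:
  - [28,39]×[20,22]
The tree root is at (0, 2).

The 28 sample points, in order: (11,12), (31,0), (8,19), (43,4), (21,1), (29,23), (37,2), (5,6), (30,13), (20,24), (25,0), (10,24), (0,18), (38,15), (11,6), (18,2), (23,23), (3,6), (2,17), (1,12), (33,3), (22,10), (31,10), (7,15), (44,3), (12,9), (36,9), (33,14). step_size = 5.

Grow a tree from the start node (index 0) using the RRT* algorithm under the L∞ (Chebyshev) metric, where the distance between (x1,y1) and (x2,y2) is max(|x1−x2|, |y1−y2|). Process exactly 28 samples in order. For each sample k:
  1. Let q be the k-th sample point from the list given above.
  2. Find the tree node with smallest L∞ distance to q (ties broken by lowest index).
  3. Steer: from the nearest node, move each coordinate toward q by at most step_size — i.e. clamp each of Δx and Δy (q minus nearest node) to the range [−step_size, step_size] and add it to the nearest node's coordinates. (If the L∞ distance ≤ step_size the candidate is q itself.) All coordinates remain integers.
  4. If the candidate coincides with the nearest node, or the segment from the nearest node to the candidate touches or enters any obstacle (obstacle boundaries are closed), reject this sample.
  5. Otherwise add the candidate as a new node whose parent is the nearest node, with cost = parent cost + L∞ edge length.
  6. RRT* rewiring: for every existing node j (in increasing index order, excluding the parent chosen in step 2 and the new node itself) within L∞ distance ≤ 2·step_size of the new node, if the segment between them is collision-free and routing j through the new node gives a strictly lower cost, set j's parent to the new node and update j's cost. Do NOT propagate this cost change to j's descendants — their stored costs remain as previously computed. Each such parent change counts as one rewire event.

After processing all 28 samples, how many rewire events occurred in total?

Rewire events: 3

1. q=(11,12) nearest=0 d=11 new=(5,7) → add node 1 parent=0 cost=5
2. q=(31,0) nearest=1 d=26 new=(10,2) → add node 2 parent=1 cost=10
3. q=(8,19) nearest=1 d=12 new=(8,12) → add node 3 parent=1 cost=10
4. q=(43,4) nearest=2 d=33 new=(15,4) → add node 4 parent=2 cost=15
5. q=(21,1) nearest=4 d=6 new=(20,1) → add node 5 parent=4 cost=20
6. q=(29,23) nearest=4 d=19 new=(20,9) → add node 6 parent=4 cost=20
7. q=(37,2) nearest=5 d=17 new=(25,2) → add node 7 parent=5 cost=25
8. q=(5,6) nearest=1 d=1 new=(5,6) → add node 8 parent=1 cost=6
9. q=(30,13) nearest=6 d=10 new=(25,13) → add node 9 parent=6 cost=25
10. q=(20,24) nearest=9 d=11 new=(20,18) → add node 10 parent=9 cost=30
11. q=(25,0) nearest=7 d=2 new=(25,0) → add node 11 parent=7 cost=27
12. q=(10,24) nearest=10 d=10 new=(15,23) → add node 12 parent=10 cost=35
13. q=(0,18) nearest=3 d=8 new=(3,17) → add node 13 parent=3 cost=15
14. q=(38,15) nearest=7 d=13 new=(30,7) → add node 14 parent=7 cost=30
15. q=(11,6) nearest=2 d=4 new=(11,6) → add node 15 parent=2 cost=14
16. q=(18,2) nearest=5 d=2 new=(18,2) → add node 16 parent=5 cost=22
17. q=(23,23) nearest=10 d=5 new=(23,23) → add node 17 parent=10 cost=35
18. q=(3,6) nearest=1 d=2 new=(3,6) → add node 18 parent=1 cost=7
19. q=(2,17) nearest=13 d=1 new=(2,17) → add node 19 parent=13 cost=16
20. q=(1,12) nearest=1 d=5 new=(1,12) → add node 20 parent=1 cost=10; rewire 19→20 (15<16)
21. q=(33,3) nearest=14 d=4 new=(33,3) → add node 21 parent=14 cost=34
22. q=(22,10) nearest=6 d=2 new=(22,10) → add node 22 parent=6 cost=22
23. q=(31,10) nearest=14 d=3 new=(31,10) → add node 23 parent=14 cost=33
24. q=(7,15) nearest=3 d=3 new=(7,15) → add node 24 parent=3 cost=13; rewire 12→24 (21<35)
25. q=(44,3) nearest=21 d=11 new=(38,3) → add node 25 parent=21 cost=39
26. q=(12,9) nearest=15 d=3 new=(12,9) → add node 26 parent=15 cost=17; rewire 10→26 (26<30)
27. q=(36,9) nearest=23 d=5 new=(36,9) → add node 27 parent=23 cost=38
28. q=(33,14) nearest=23 d=4 new=(33,14) → add node 28 parent=23 cost=37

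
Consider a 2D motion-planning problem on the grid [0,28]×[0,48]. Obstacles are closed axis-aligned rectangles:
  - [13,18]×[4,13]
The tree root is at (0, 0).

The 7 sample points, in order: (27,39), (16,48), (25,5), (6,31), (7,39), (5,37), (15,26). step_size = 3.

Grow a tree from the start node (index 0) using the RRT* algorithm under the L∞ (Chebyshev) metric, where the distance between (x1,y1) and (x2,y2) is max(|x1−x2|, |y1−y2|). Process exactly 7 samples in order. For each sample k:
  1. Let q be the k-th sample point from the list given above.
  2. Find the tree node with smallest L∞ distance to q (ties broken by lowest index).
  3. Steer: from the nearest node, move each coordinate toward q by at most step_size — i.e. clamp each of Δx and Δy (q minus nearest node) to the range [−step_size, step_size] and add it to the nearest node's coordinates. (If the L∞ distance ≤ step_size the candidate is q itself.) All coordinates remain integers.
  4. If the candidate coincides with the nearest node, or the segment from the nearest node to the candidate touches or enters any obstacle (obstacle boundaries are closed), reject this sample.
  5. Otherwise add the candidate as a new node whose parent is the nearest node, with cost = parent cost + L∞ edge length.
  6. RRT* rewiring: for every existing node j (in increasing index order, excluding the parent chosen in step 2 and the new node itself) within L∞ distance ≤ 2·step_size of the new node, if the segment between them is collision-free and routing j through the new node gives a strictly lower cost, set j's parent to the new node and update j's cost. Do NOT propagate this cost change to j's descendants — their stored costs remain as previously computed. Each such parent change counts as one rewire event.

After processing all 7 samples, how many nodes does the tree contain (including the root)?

Node count: 8

1. q=(27,39) nearest=0 d=39 new=(3,3) → add node 1 parent=0 cost=3
2. q=(16,48) nearest=1 d=45 new=(6,6) → add node 2 parent=1 cost=6
3. q=(25,5) nearest=2 d=19 new=(9,5) → add node 3 parent=2 cost=9
4. q=(6,31) nearest=2 d=25 new=(6,9) → add node 4 parent=2 cost=9
5. q=(7,39) nearest=4 d=30 new=(7,12) → add node 5 parent=4 cost=12
6. q=(5,37) nearest=5 d=25 new=(5,15) → add node 6 parent=5 cost=15
7. q=(15,26) nearest=6 d=11 new=(8,18) → add node 7 parent=6 cost=18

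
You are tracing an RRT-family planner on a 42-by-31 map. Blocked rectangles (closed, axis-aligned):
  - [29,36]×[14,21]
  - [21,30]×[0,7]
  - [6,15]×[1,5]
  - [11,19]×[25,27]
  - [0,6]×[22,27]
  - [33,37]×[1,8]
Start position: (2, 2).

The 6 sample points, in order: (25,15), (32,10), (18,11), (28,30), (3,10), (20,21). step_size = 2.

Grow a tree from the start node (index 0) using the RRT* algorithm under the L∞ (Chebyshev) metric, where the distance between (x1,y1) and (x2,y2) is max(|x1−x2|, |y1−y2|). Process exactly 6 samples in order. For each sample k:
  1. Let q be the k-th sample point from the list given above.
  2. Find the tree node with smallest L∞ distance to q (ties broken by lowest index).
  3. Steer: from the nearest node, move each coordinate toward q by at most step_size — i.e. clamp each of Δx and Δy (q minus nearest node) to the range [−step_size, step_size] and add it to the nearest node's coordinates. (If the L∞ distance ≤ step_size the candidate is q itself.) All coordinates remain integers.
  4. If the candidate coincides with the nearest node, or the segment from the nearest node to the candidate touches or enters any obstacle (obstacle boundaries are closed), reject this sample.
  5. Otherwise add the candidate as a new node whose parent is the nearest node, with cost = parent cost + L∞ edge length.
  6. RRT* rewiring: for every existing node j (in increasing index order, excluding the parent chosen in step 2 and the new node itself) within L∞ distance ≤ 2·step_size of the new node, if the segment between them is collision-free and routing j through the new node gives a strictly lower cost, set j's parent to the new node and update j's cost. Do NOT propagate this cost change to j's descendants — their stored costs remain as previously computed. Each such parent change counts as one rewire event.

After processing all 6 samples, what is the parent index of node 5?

1. q=(25,15) nearest=0 d=23 new=(4,4) → add node 1 parent=0 cost=2
2. q=(32,10) nearest=1 d=28 new=(6,6) → add node 2 parent=1 cost=4
3. q=(18,11) nearest=2 d=12 new=(8,8) → add node 3 parent=2 cost=6
4. q=(28,30) nearest=3 d=22 new=(10,10) → add node 4 parent=3 cost=8
5. q=(3,10) nearest=2 d=4 new=(4,8) → add node 5 parent=2 cost=6
6. q=(20,21) nearest=4 d=11 new=(12,12) → add node 6 parent=4 cost=10

Parent of node 5: 2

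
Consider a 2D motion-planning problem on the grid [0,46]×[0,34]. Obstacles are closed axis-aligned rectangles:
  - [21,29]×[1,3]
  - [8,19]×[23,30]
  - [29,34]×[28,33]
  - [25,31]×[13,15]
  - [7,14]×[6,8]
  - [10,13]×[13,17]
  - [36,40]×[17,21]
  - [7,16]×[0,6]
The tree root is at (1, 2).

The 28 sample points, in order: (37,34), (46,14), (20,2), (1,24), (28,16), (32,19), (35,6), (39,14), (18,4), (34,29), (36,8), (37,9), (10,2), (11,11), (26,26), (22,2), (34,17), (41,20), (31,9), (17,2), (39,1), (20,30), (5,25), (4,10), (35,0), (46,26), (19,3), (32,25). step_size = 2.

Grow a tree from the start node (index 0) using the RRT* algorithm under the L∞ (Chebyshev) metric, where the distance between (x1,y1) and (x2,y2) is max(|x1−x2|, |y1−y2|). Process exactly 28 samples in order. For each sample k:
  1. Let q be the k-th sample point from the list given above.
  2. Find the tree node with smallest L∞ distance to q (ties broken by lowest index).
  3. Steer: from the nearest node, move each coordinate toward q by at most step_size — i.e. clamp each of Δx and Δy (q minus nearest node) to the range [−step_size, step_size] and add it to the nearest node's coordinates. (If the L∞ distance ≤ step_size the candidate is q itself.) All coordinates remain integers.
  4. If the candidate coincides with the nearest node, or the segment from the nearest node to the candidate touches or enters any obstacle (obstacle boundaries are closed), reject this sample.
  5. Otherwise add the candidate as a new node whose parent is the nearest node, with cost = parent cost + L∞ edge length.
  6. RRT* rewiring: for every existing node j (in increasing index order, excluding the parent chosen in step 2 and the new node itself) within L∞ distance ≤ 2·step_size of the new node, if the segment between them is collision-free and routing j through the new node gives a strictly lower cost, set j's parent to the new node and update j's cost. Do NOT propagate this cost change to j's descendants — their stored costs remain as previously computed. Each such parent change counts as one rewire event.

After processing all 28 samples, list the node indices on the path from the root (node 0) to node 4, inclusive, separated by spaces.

1. q=(37,34) nearest=0 d=36 new=(3,4) → add node 1 parent=0 cost=2
2. q=(46,14) nearest=1 d=43 new=(5,6) → add node 2 parent=1 cost=4
3. q=(20,2) nearest=2 d=15 new=(7,4) → blocked by [7,16]×[0,6], reject
4. q=(1,24) nearest=2 d=18 new=(3,8) → add node 3 parent=2 cost=6
5. q=(28,16) nearest=2 d=23 new=(7,8) → blocked by [7,14]×[6,8], reject
6. q=(32,19) nearest=2 d=27 new=(7,8) → blocked by [7,14]×[6,8], reject
7. q=(35,6) nearest=2 d=30 new=(7,6) → blocked by [7,14]×[6,8], reject
8. q=(39,14) nearest=2 d=34 new=(7,8) → blocked by [7,14]×[6,8], reject
9. q=(18,4) nearest=2 d=13 new=(7,4) → blocked by [7,16]×[0,6], reject
10. q=(34,29) nearest=2 d=29 new=(7,8) → blocked by [7,14]×[6,8], reject
11. q=(36,8) nearest=2 d=31 new=(7,8) → blocked by [7,14]×[6,8], reject
12. q=(37,9) nearest=2 d=32 new=(7,8) → blocked by [7,14]×[6,8], reject
13. q=(10,2) nearest=2 d=5 new=(7,4) → blocked by [7,16]×[0,6], reject
14. q=(11,11) nearest=2 d=6 new=(7,8) → blocked by [7,14]×[6,8], reject
15. q=(26,26) nearest=2 d=21 new=(7,8) → blocked by [7,14]×[6,8], reject
16. q=(22,2) nearest=2 d=17 new=(7,4) → blocked by [7,16]×[0,6], reject
17. q=(34,17) nearest=2 d=29 new=(7,8) → blocked by [7,14]×[6,8], reject
18. q=(41,20) nearest=2 d=36 new=(7,8) → blocked by [7,14]×[6,8], reject
19. q=(31,9) nearest=2 d=26 new=(7,8) → blocked by [7,14]×[6,8], reject
20. q=(17,2) nearest=2 d=12 new=(7,4) → blocked by [7,16]×[0,6], reject
21. q=(39,1) nearest=2 d=34 new=(7,4) → blocked by [7,16]×[0,6], reject
22. q=(20,30) nearest=3 d=22 new=(5,10) → add node 4 parent=3 cost=8
23. q=(5,25) nearest=4 d=15 new=(5,12) → add node 5 parent=4 cost=10
24. q=(4,10) nearest=4 d=1 new=(4,10) → add node 6 parent=4 cost=9
25. q=(35,0) nearest=2 d=30 new=(7,4) → blocked by [7,16]×[0,6], reject
26. q=(46,26) nearest=2 d=41 new=(7,8) → blocked by [7,14]×[6,8], reject
27. q=(19,3) nearest=2 d=14 new=(7,4) → blocked by [7,16]×[0,6], reject
28. q=(32,25) nearest=2 d=27 new=(7,8) → blocked by [7,14]×[6,8], reject

Path: 0 1 2 3 4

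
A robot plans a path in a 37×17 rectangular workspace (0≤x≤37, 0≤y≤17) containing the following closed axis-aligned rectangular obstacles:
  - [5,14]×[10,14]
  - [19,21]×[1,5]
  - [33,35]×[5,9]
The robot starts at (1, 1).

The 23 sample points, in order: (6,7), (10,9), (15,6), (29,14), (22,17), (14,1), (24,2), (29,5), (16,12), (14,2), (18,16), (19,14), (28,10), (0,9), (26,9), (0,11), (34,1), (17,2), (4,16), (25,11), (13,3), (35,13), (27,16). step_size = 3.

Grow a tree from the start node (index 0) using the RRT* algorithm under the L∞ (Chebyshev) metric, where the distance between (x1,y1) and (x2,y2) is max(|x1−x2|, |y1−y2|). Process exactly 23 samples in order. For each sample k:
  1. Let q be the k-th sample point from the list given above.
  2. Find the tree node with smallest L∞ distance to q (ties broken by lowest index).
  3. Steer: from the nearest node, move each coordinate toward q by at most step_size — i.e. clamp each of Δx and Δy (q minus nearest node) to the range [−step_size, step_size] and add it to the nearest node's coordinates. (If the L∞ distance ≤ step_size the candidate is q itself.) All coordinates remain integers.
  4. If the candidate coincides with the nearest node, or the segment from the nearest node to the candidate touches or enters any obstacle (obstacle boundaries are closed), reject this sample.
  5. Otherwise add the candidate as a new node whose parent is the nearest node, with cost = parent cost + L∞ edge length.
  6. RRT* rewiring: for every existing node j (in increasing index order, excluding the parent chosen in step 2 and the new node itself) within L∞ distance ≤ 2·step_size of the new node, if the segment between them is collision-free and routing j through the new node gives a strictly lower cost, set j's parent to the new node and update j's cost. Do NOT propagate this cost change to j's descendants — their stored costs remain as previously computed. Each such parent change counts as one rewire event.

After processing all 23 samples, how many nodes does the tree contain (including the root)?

Node count: 18

1. q=(6,7) nearest=0 d=6 new=(4,4) → add node 1 parent=0 cost=3
2. q=(10,9) nearest=1 d=6 new=(7,7) → add node 2 parent=1 cost=6
3. q=(15,6) nearest=2 d=8 new=(10,6) → add node 3 parent=2 cost=9
4. q=(29,14) nearest=3 d=19 new=(13,9) → add node 4 parent=3 cost=12
5. q=(22,17) nearest=4 d=9 new=(16,12) → blocked by [5,14]×[10,14], reject
6. q=(14,1) nearest=3 d=5 new=(13,3) → add node 5 parent=3 cost=12
7. q=(24,2) nearest=4 d=11 new=(16,6) → add node 6 parent=4 cost=15
8. q=(29,5) nearest=6 d=13 new=(19,5) → blocked by [19,21]×[1,5], reject
9. q=(16,12) nearest=4 d=3 new=(16,12) → blocked by [5,14]×[10,14], reject
10. q=(14,2) nearest=5 d=1 new=(14,2) → add node 7 parent=5 cost=13
11. q=(18,16) nearest=4 d=7 new=(16,12) → blocked by [5,14]×[10,14], reject
12. q=(19,14) nearest=4 d=6 new=(16,12) → blocked by [5,14]×[10,14], reject
13. q=(28,10) nearest=6 d=12 new=(19,9) → add node 8 parent=6 cost=18
14. q=(0,9) nearest=1 d=5 new=(1,7) → add node 9 parent=1 cost=6
15. q=(26,9) nearest=8 d=7 new=(22,9) → add node 10 parent=8 cost=21
16. q=(0,11) nearest=9 d=4 new=(0,10) → add node 11 parent=9 cost=9
17. q=(34,1) nearest=10 d=12 new=(25,6) → add node 12 parent=10 cost=24
18. q=(17,2) nearest=7 d=3 new=(17,2) → add node 13 parent=7 cost=16
19. q=(4,16) nearest=11 d=6 new=(3,13) → add node 14 parent=11 cost=12
20. q=(25,11) nearest=10 d=3 new=(25,11) → add node 15 parent=10 cost=24
21. q=(13,3) nearest=5 d=0 → coincident, reject
22. q=(35,13) nearest=12 d=10 new=(28,9) → add node 16 parent=12 cost=27
23. q=(27,16) nearest=15 d=5 new=(27,14) → add node 17 parent=15 cost=27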